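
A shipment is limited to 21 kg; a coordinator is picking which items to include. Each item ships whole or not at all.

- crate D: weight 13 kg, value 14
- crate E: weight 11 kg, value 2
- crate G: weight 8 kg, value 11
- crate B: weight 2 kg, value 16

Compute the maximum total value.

This is a 0-1 knapsack instance.
crate D + crate B: weight 13 + 2 = 15 ≤ 21, value 14 + 16 = 30.
crate E + crate G + crate B: weight 11 + 8 + 2 = 21 ≤ 21, value 2 + 11 + 16 = 29.
crate G + crate B: weight 8 + 2 = 10 ≤ 21, value 11 + 16 = 27.
Best is crate D and crate B with total value 30.

30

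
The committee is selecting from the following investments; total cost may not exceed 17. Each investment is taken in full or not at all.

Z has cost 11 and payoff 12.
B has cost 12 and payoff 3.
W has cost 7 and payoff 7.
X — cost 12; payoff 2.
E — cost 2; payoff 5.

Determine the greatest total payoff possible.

17

Take Z and E: cost 11 + 2 = 13 ≤ 17, payoff 12 + 5 = 17.
No other feasible combination does better.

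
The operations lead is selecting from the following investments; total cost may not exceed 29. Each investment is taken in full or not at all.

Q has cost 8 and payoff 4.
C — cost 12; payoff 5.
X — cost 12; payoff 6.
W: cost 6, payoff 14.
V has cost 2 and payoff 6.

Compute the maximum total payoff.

30

Allowing fractional choices, the relaxed optimum would be about 30.4, but investments are indivisible.
X + W + V: cost 12 + 6 + 2 = 20 ≤ 29, payoff 6 + 14 + 6 = 26.
Q + C + W + V: cost 8 + 12 + 6 + 2 = 28 ≤ 29, payoff 4 + 5 + 14 + 6 = 29.
Q + X + W + V: cost 8 + 12 + 6 + 2 = 28 ≤ 29, payoff 4 + 6 + 14 + 6 = 30.
Best is Q, X, W, and V with total payoff 30.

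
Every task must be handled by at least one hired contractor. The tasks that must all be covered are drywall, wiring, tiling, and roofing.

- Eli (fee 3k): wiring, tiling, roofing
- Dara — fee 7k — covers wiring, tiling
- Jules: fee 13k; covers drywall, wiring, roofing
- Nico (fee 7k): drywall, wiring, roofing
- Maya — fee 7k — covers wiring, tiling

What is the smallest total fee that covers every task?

10

Choose Eli and Nico: together they cover drywall, wiring, tiling, roofing — every task.
Total fee: 3 + 7 = 10.
No cover costs less than 10.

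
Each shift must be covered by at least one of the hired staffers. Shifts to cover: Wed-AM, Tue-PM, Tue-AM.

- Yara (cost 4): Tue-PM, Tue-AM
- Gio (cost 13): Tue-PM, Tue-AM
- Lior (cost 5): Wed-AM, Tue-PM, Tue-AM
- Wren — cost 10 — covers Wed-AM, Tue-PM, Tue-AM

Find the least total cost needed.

5

This is a weighted set-cover instance.
Lior alone covers Wed-AM, Tue-PM, Tue-AM — every shift.
Total cost: 5.
No cover costs less than 5.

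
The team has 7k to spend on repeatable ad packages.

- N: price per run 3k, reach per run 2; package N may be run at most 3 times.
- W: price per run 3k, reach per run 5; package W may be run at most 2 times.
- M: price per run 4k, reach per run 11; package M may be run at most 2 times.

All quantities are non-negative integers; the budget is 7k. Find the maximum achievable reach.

16

M has the best ratio (11/4); taking only M gives at most 1×11 = 11 (stopped by the price limit).
Mixing does better — 1×W and 1×M: price 7 ≤ 7, reach 1·5 + 1·11 = 16.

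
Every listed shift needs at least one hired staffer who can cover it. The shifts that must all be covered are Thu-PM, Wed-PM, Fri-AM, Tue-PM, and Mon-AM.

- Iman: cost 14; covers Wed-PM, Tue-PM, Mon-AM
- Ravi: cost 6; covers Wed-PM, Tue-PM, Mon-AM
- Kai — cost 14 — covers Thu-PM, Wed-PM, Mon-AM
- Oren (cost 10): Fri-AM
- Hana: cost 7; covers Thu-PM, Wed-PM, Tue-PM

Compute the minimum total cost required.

23

Choose Ravi, Oren, and Hana: together they cover Thu-PM, Wed-PM, Fri-AM, Tue-PM, Mon-AM — every shift.
Total cost: 6 + 10 + 7 = 23.
No cover costs less than 23.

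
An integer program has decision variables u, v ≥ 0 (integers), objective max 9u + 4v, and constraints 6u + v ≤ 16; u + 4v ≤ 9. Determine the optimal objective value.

Relaxing integrality, the LP optimum is 28.13 at (u,v) = (2.39, 1.65), which is not an integer point.
(u,v)=(2,1): 6·2+1·1=13≤16, 1·2+4·1=6≤9, objective 22.
(u,v)=(2,0): 6·2+1·0=12≤16, 1·2+4·0=2≤9, objective 18.
(u,v)=(1,2): 6·1+1·2=8≤16, 1·1+4·2=9≤9, objective 17.
No feasible integer point exceeds 22.

22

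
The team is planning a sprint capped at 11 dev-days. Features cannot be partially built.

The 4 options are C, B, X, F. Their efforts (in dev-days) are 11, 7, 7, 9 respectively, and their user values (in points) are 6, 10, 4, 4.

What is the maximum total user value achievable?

Take B: effort 7 ≤ 11, user value 10.
No other feasible combination does better.

10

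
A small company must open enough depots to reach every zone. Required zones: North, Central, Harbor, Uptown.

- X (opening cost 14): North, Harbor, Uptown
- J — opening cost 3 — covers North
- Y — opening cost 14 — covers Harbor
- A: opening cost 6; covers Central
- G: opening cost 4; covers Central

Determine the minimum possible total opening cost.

This is an integer covering problem.
The greedy cost-per-new-zone heuristic would pick J, G, and X for 21, but a cheaper cover exists.
Choose X and G: together they cover North, Central, Harbor, Uptown — every zone.
Total opening cost: 14 + 4 = 18.
No cover costs less than 18.

18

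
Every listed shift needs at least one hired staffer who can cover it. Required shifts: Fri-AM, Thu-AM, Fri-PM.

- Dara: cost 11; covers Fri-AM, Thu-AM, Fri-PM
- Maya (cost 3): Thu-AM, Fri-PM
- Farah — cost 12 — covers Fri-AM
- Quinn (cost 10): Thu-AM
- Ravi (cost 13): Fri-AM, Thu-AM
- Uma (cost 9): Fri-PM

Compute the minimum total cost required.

This is a weighted set-cover instance.
The greedy cost-per-new-shift heuristic would pick Maya and Dara for 14, but a cheaper cover exists.
Dara alone covers Fri-AM, Thu-AM, Fri-PM — every shift.
Total cost: 11.
No cover costs less than 11.

11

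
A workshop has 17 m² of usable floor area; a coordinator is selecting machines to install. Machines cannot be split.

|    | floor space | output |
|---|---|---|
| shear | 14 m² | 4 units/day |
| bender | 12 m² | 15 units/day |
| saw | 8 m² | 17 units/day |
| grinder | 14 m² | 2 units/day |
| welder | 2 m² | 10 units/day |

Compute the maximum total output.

Allowing fractional choices, the relaxed optimum would be about 35.8, but machines are indivisible.
saw: floor space 8 ≤ 17, output 17.
saw + welder: floor space 8 + 2 = 10 ≤ 17, output 17 + 10 = 27.
bender + welder: floor space 12 + 2 = 14 ≤ 17, output 15 + 10 = 25.
Best is saw and welder with total output 27.

27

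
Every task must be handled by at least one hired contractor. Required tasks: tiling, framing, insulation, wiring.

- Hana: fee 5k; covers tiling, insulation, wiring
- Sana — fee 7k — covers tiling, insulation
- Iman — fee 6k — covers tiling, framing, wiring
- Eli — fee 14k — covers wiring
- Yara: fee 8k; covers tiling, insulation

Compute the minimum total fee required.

Choose Hana and Iman: together they cover tiling, framing, insulation, wiring — every task.
Total fee: 5 + 6 = 11.
No cover costs less than 11.

11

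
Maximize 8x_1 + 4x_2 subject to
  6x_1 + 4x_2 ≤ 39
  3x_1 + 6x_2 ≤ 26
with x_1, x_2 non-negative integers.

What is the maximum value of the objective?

The continuous relaxation peaks at (6.5, 0) with value 52.00; rounding to a feasible lattice point costs some objective.
(x_1,x_2)=(6,0): 6·6+4·0=36≤39, 3·6+6·0=18≤26, objective 48.
(x_1,x_2)=(5,1): 6·5+4·1=34≤39, 3·5+6·1=21≤26, objective 44.
(x_1,x_2)=(5,0): 6·5+4·0=30≤39, 3·5+6·0=15≤26, objective 40.
No feasible integer point exceeds 48.

48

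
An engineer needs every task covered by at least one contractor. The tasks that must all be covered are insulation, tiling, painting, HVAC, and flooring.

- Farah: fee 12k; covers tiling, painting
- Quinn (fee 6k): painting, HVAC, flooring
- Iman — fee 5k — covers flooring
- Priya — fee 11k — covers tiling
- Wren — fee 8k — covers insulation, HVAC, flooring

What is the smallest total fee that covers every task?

20

This is an integer covering problem.
The greedy cost-per-new-task heuristic would pick Quinn, Wren, and Priya for 25, but a cheaper cover exists.
Choose Farah and Wren: together they cover insulation, tiling, painting, HVAC, flooring — every task.
Total fee: 12 + 8 = 20.
No cover costs less than 20.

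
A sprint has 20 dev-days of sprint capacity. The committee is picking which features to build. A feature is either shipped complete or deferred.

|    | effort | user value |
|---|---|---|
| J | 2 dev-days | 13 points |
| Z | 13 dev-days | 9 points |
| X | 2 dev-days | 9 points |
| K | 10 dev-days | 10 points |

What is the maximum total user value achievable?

J + Z + X: effort 2 + 13 + 2 = 17 ≤ 20, user value 13 + 9 + 9 = 31.
J + X + K: effort 2 + 2 + 10 = 14 ≤ 20, user value 13 + 9 + 10 = 32.
J + K: effort 2 + 10 = 12 ≤ 20, user value 13 + 10 = 23.
Best is J, X, and K with total user value 32.

32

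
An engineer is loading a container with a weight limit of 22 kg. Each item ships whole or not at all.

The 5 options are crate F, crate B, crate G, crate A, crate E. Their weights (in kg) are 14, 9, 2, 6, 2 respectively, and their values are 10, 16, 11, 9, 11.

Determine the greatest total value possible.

Take crate B, crate G, crate A, and crate E: weight 9 + 2 + 6 + 2 = 19 ≤ 22, value 16 + 11 + 9 + 11 = 47.
No other feasible combination does better.

47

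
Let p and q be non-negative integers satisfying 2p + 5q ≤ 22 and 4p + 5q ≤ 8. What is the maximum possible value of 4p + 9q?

(p,q)=(0,1): 2·0+5·1=5≤22, 4·0+5·1=5≤8, objective 9.
(p,q)=(1,0): 2·1+5·0=2≤22, 4·1+5·0=4≤8, objective 4.
(p,q)=(0,0): 2·0+5·0=0≤22, 4·0+5·0=0≤8, objective 0.
The best lattice point is (0,1), giving 9.

9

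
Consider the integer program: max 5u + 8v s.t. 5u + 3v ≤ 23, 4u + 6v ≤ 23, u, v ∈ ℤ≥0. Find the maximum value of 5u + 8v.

29

(u,v)=(1,3): 5·1+3·3=14≤23, 4·1+6·3=22≤23, objective 29.
(u,v)=(2,2): 5·2+3·2=16≤23, 4·2+6·2=20≤23, objective 26.
(u,v)=(0,3): 5·0+3·3=9≤23, 4·0+6·3=18≤23, objective 24.
Maximum is 29 at (u,v)=(1,3).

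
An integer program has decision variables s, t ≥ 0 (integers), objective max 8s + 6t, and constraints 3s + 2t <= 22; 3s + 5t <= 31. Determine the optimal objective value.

(s,t)=(6,2): 3·6+2·2=22≤22, 3·6+5·2=28≤31, objective 60.
(s,t)=(5,3): 3·5+2·3=21≤22, 3·5+5·3=30≤31, objective 58.
(s,t)=(6,1): 3·6+2·1=20≤22, 3·6+5·1=23≤31, objective 54.
No feasible integer point exceeds 60.

60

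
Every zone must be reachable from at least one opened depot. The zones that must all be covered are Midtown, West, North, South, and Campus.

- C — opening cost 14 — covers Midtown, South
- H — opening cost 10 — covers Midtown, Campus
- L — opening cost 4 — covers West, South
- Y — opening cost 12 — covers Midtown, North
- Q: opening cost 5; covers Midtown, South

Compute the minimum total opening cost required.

Choose H, L, and Y: together they cover Midtown, West, North, South, Campus — every zone.
Total opening cost: 10 + 4 + 12 = 26.

26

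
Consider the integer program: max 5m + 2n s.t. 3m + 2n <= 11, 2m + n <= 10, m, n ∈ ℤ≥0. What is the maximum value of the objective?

The continuous relaxation peaks at (3.67, 0) with value 18.33; rounding to a feasible lattice point costs some objective.
(m,n)=(3,1): 3·3+2·1=11≤11, 2·3+1·1=7≤10, objective 17.
(m,n)=(3,0): 3·3+2·0=9≤11, 2·3+1·0=6≤10, objective 15.
(m,n)=(2,2): 3·2+2·2=10≤11, 2·2+1·2=6≤10, objective 14.
Maximum is 17 at (m,n)=(3,1).

17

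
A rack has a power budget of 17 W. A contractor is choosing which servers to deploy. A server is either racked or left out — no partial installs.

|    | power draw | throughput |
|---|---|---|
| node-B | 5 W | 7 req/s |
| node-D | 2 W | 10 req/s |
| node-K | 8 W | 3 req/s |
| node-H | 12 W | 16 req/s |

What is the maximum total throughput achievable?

26

This is an integer program with binary decision variables.
Take node-D and node-H: power draw 2 + 12 = 14 ≤ 17, throughput 10 + 16 = 26.
No other feasible combination does better.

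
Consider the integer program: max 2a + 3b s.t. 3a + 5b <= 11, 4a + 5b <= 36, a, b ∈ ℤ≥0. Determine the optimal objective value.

The continuous relaxation peaks at (3.67, 0) with value 7.33; rounding to a feasible lattice point costs some objective.
(a,b)=(2,1): 3·2+5·1=11≤11, 4·2+5·1=13≤36, objective 7.
(a,b)=(3,0): 3·3+5·0=9≤11, 4·3+5·0=12≤36, objective 6.
(a,b)=(1,1): 3·1+5·1=8≤11, 4·1+5·1=9≤36, objective 5.
(a,b)=(2,0): 3·2+5·0=6≤11, 4·2+5·0=8≤36, objective 4.
The best lattice point is (2,1), giving 7.

7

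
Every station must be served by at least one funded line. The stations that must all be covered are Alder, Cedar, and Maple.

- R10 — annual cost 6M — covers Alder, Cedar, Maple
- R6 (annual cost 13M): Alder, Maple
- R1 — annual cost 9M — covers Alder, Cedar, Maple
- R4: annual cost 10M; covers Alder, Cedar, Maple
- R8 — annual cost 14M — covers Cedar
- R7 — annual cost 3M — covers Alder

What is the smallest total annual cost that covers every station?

R10 alone covers Alder, Cedar, Maple — every station.
Total annual cost: 6.

6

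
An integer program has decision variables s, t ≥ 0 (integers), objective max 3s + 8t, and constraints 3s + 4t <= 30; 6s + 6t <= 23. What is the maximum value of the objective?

The continuous relaxation peaks at (0, 3.83) with value 30.67; rounding to a feasible lattice point costs some objective.
(s,t)=(0,3): 3·0+4·3=12≤30, 6·0+6·3=18≤23, objective 24.
(s,t)=(1,2): 3·1+4·2=11≤30, 6·1+6·2=18≤23, objective 19.
(s,t)=(0,2): 3·0+4·2=8≤30, 6·0+6·2=12≤23, objective 16.
The best lattice point is (0,3), giving 24.

24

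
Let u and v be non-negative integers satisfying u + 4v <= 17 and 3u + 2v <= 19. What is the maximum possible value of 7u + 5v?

45

(u,v)=(5,2) is feasible, giving 45.
(u,v)=(4,3) is feasible, giving 43.
(u,v)=(5,1) is feasible, giving 40.
Maximum is 45 at (u,v)=(5,2).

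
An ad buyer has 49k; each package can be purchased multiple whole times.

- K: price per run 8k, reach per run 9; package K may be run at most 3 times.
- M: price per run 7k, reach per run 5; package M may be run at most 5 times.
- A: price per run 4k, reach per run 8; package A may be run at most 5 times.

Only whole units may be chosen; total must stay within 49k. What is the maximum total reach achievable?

Take 3×K and 5×A: price 44 ≤ 49, reach 3·9 + 5·8 = 67.
A has the best ratio (8/4) and is taken to its limit of 5; remaining capacity is filled optimally with the others.

67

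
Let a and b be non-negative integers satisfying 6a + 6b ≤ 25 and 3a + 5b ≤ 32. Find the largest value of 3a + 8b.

32

(a,b)=(0,4) is feasible, giving 32.
(a,b)=(1,3) is feasible, giving 27.
(a,b)=(0,3) is feasible, giving 24.
Maximum is 32 at (a,b)=(0,4).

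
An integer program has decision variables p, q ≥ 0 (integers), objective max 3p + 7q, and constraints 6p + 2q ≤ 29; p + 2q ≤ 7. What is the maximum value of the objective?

The continuous relaxation peaks at (0, 3.5) with value 24.50; rounding to a feasible lattice point costs some objective.
(p,q)=(1,3): 6·1+2·3=12≤29, 1·1+2·3=7≤7, objective 24.
(p,q)=(0,3): 6·0+2·3=6≤29, 1·0+2·3=6≤7, objective 21.
(p,q)=(2,2): 6·2+2·2=16≤29, 1·2+2·2=6≤7, objective 20.
(p,q)=(1,2): 6·1+2·2=10≤29, 1·1+2·2=5≤7, objective 17.
Maximum is 24 at (p,q)=(1,3).

24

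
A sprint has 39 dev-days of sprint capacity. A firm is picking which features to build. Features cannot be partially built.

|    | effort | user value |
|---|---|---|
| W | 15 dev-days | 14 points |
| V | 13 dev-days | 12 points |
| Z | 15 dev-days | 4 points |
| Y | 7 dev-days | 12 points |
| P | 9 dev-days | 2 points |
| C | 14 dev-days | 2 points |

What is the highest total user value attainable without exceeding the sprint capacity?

W + Z + Y: effort 15 + 15 + 7 = 37 ≤ 39, user value 14 + 4 + 12 = 30.
W + V + Y: effort 15 + 13 + 7 = 35 ≤ 39, user value 14 + 12 + 12 = 38.
Best is W, V, and Y with total user value 38.

38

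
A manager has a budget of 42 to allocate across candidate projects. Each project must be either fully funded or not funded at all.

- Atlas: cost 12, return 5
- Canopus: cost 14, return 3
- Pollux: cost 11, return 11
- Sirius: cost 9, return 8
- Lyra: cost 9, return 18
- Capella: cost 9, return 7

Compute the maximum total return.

This is an integer program with binary decision variables.
Pollux + Sirius + Lyra + Capella: cost 11 + 9 + 9 + 9 = 38 ≤ 42, return 11 + 8 + 18 + 7 = 44.
Atlas + Pollux + Sirius + Lyra: cost 12 + 11 + 9 + 9 = 41 ≤ 42, return 5 + 11 + 8 + 18 = 42.
Best is Pollux, Sirius, Lyra, and Capella with total return 44.

44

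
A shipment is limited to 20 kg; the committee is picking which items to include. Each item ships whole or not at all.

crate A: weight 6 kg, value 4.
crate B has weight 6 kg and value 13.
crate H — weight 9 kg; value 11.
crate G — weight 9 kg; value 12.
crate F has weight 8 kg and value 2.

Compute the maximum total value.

crate B + crate H: weight 6 + 9 = 15 ≤ 20, value 13 + 11 = 24.
crate B + crate G: weight 6 + 9 = 15 ≤ 20, value 13 + 12 = 25.
Best is crate B and crate G with total value 25.

25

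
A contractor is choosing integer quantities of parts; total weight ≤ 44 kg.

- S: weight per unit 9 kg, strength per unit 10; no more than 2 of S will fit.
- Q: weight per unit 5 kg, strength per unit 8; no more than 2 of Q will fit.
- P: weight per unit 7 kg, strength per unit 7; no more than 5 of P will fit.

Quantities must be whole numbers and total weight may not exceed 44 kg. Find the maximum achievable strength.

Take 2×S, 2×Q, and 2×P: weight 42 ≤ 44, strength 2·10 + 2·8 + 2·7 = 50.
Q has the best ratio (8/5) and is taken to its limit of 2; remaining capacity is filled optimally with the others.

50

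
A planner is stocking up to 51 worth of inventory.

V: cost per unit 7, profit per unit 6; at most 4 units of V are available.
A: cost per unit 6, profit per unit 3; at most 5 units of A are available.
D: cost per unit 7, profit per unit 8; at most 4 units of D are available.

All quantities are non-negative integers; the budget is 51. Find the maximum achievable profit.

This is a bounded integer knapsack.
D has the best ratio (8/7); taking only D gives at most 4×8 = 32 (stopped by the supply cap of 4).
Mixing does better — 3×V and 4×D: cost 49 ≤ 51, profit 3·6 + 4·8 = 50.

50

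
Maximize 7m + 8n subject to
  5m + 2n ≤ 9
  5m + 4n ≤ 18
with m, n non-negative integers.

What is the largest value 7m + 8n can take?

Relaxing integrality, the LP optimum is 36.00 at (m,n) = (0, 4.5), which is not an integer point.
(m,n)=(0,4): 5·0+2·4=8≤9, 5·0+4·4=16≤18, objective 32.
(m,n)=(0,3): 5·0+2·3=6≤9, 5·0+4·3=12≤18, objective 24.
Maximum is 32 at (m,n)=(0,4).

32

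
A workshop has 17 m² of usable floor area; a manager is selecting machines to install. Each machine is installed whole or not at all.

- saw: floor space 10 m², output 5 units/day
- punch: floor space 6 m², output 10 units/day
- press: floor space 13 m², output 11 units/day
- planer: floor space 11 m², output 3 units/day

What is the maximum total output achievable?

Allowing fractional choices, the relaxed optimum would be about 19.3, but machines are indivisible.
punch + planer: floor space 6 + 11 = 17 ≤ 17, output 10 + 3 = 13.
press: floor space 13 ≤ 17, output 11.
saw + punch: floor space 10 + 6 = 16 ≤ 17, output 5 + 10 = 15.
Best is saw and punch with total output 15.

15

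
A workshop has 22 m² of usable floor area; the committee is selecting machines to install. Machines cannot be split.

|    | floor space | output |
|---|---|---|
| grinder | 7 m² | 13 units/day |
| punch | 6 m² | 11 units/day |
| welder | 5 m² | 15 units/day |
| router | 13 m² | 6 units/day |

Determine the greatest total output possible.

Allowing fractional choices, the relaxed optimum would be about 40.8, but machines are indivisible.
grinder + punch + welder: floor space 7 + 6 + 5 = 18 ≤ 22, output 13 + 11 + 15 = 39.
grinder + welder: floor space 7 + 5 = 12 ≤ 22, output 13 + 15 = 28.
Best is grinder, punch, and welder with total output 39.

39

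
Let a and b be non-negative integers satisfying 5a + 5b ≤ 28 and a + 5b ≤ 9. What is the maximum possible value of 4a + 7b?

The continuous relaxation peaks at (4.75, 0.85) with value 24.95; rounding to a feasible lattice point costs some objective.
(a,b)=(4,1): 5·4+5·1=25≤28, 1·4+5·1=9≤9, objective 23.
(a,b)=(5,0): 5·5+5·0=25≤28, 1·5+5·0=5≤9, objective 20.
(a,b)=(3,1): 5·3+5·1=20≤28, 1·3+5·1=8≤9, objective 19.
(a,b)=(4,0): 5·4+5·0=20≤28, 1·4+5·0=4≤9, objective 16.
The best lattice point is (4,1), giving 23.

23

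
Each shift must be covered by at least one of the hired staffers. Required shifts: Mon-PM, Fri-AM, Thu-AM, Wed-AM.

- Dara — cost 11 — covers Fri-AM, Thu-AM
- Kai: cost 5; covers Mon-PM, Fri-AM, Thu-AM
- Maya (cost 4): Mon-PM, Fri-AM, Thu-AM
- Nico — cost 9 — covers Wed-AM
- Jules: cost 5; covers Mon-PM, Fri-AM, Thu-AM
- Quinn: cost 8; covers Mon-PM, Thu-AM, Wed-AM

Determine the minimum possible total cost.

12

This is an integer covering problem.
Choose Maya and Quinn: together they cover Mon-PM, Fri-AM, Thu-AM, Wed-AM — every shift.
Total cost: 4 + 8 = 12.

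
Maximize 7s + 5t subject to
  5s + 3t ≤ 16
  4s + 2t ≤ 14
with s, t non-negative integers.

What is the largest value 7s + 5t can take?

The continuous relaxation peaks at (0, 5.33) with value 26.67; rounding to a feasible lattice point costs some objective.
(s,t)=(0,5): 5·0+3·5=15≤16, 4·0+2·5=10≤14, objective 25.
(s,t)=(0,4): 5·0+3·4=12≤16, 4·0+2·4=8≤14, objective 20.
The best lattice point is (0,5), giving 25.

25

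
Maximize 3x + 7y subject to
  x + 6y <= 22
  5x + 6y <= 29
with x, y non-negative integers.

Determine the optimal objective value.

27

Relaxing integrality, the LP optimum is 28.88 at (x,y) = (1.75, 3.38), which is not an integer point.
(x,y)=(2,3): 1·2+6·3=20≤22, 5·2+6·3=28≤29, objective 27.
(x,y)=(1,3): 1·1+6·3=19≤22, 5·1+6·3=23≤29, objective 24.
(x,y)=(3,2): 1·3+6·2=15≤22, 5·3+6·2=27≤29, objective 23.
No feasible integer point exceeds 27.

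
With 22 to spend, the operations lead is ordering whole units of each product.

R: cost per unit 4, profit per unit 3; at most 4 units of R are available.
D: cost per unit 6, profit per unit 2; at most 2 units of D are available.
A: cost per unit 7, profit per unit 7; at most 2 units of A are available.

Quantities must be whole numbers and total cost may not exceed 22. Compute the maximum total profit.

This is a bounded integer knapsack.
A has the best ratio (7/7); taking only A gives at most 2×7 = 14 (stopped by the supply cap of 2).
Mixing does better — 2×R and 2×A: cost 22 ≤ 22, profit 2·3 + 2·7 = 20.

20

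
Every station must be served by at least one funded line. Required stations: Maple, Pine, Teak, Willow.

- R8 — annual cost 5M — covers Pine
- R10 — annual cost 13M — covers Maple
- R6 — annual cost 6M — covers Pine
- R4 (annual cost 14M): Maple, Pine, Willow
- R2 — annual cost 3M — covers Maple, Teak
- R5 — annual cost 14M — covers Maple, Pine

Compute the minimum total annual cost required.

The greedy cost-per-new-station heuristic would pick R2, R8, and R4 for 22, but a cheaper cover exists.
Choose R4 and R2: together they cover Maple, Pine, Teak, Willow — every station.
Total annual cost: 14 + 3 = 17.
No cover costs less than 17.

17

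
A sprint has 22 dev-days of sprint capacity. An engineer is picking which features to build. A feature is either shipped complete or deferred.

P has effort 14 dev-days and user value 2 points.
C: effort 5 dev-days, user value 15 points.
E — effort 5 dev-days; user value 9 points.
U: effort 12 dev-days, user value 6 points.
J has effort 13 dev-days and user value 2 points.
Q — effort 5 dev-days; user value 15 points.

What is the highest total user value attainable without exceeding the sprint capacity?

39

Allowing fractional choices, the relaxed optimum would be about 42.5, but features are indivisible.
C + U + Q: effort 5 + 12 + 5 = 22 ≤ 22, user value 15 + 6 + 15 = 36.
C + Q: effort 5 + 5 = 10 ≤ 22, user value 15 + 15 = 30.
C + E + Q: effort 5 + 5 + 5 = 15 ≤ 22, user value 15 + 9 + 15 = 39.
Best is C, E, and Q with total user value 39.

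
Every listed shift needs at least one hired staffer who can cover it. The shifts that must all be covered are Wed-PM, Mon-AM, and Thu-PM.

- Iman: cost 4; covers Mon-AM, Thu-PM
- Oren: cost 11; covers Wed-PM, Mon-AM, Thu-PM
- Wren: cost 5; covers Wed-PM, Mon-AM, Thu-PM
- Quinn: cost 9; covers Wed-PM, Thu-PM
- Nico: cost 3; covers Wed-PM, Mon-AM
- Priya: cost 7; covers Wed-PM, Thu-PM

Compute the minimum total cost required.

This is an integer covering problem.
Wren alone covers Wed-PM, Mon-AM, Thu-PM — every shift.
Total cost: 5.

5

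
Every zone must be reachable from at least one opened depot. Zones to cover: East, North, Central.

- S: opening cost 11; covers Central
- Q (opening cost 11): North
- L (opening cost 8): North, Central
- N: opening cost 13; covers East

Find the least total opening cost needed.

21

Choose L and N: together they cover East, North, Central — every zone.
Total opening cost: 8 + 13 = 21.
No cover costs less than 21.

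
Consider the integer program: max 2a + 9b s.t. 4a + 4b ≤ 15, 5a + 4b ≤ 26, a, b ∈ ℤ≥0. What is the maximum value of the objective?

Relaxing integrality, the LP optimum is 33.75 at (a,b) = (0, 3.75), which is not an integer point.
(a,b)=(0,3): 4·0+4·3=12≤15, 5·0+4·3=12≤26, objective 27.
(a,b)=(1,2): 4·1+4·2=12≤15, 5·1+4·2=13≤26, objective 20.
(a,b)=(0,2): 4·0+4·2=8≤15, 5·0+4·2=8≤26, objective 18.
The best lattice point is (0,3), giving 27.

27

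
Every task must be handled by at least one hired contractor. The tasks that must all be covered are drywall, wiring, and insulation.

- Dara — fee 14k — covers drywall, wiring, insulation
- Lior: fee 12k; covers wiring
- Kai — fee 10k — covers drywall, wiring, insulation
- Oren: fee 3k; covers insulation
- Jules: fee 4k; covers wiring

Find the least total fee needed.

This is an integer covering problem.
Kai alone covers drywall, wiring, insulation — every task.
Total fee: 10.

10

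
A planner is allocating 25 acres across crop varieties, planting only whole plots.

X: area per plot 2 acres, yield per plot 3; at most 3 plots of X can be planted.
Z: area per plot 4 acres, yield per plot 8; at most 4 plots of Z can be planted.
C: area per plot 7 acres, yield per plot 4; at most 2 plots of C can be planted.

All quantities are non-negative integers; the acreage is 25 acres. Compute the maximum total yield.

41

Take 3×X and 4×Z: area 22 ≤ 25, yield 3·3 + 4·8 = 41.
Z has the best ratio (8/4) and is taken to its limit of 4; remaining capacity is filled optimally with the others.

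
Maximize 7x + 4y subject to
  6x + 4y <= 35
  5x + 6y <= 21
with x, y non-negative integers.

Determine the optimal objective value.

Relaxing integrality, the LP optimum is 29.40 at (x,y) = (4.2, 0), which is not an integer point.
(x,y)=(4,0): 6·4+4·0=24≤35, 5·4+6·0=20≤21, objective 28.
(x,y)=(3,1): 6·3+4·1=22≤35, 5·3+6·1=21≤21, objective 25.
(x,y)=(3,0): 6·3+4·0=18≤35, 5·3+6·0=15≤21, objective 21.
The best lattice point is (4,0), giving 28.

28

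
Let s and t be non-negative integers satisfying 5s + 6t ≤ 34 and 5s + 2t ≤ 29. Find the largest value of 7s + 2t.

Relaxing integrality, the LP optimum is 40.60 at (s,t) = (5.8, 0), which is not an integer point.
(s,t)=(5,1): 5·5+6·1=31≤34, 5·5+2·1=27≤29, objective 37.
(s,t)=(5,0): 5·5+6·0=25≤34, 5·5+2·0=25≤29, objective 35.
(s,t)=(4,2): 5·4+6·2=32≤34, 5·4+2·2=24≤29, objective 32.
(s,t)=(4,1): 5·4+6·1=26≤34, 5·4+2·1=22≤29, objective 30.
The best lattice point is (5,1), giving 37.

37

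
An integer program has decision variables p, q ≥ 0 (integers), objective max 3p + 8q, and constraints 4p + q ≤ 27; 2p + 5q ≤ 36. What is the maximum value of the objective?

57

The continuous relaxation peaks at (0, 7.2) with value 57.60; rounding to a feasible lattice point costs some objective.
(p,q)=(3,6): 4·3+1·6=18≤27, 2·3+5·6=36≤36, objective 57.
(p,q)=(0,7): 4·0+1·7=7≤27, 2·0+5·7=35≤36, objective 56.
(p,q)=(2,6): 4·2+1·6=14≤27, 2·2+5·6=34≤36, objective 54.
No feasible integer point exceeds 57.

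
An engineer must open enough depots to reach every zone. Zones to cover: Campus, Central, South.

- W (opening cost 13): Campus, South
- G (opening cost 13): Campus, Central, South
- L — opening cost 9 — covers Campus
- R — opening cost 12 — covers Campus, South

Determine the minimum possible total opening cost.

13

This is a weighted set-cover instance.
G alone covers Campus, Central, South — every zone.
Total opening cost: 13.
No cover costs less than 13.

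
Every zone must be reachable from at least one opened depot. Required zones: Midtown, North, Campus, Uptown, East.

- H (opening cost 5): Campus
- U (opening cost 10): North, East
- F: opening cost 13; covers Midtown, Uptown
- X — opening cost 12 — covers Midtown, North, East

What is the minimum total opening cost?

28

The greedy cost-per-new-zone heuristic would pick X, H, and F for 30, but a cheaper cover exists.
Choose H, U, and F: together they cover Midtown, North, Campus, Uptown, East — every zone.
Total opening cost: 5 + 10 + 13 = 28.
No cover costs less than 28.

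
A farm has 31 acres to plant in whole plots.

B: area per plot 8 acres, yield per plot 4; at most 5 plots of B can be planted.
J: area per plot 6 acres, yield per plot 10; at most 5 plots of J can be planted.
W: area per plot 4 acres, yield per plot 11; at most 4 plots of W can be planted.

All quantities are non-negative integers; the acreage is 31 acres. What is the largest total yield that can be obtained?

This is a bounded integer knapsack.
W has the best ratio (11/4); taking only W gives at most 4×11 = 44 (stopped by the supply cap of 4).
Mixing does better — 2×J and 4×W: area 28 ≤ 31, yield 2·10 + 4·11 = 64.

64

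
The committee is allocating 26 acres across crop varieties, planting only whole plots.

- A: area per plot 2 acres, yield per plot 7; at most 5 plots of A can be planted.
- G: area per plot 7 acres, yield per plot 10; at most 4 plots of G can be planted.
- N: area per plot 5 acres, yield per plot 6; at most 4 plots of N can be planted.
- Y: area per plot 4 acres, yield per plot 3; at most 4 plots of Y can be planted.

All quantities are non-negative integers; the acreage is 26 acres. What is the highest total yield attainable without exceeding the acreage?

55

5×A and 2×G: area 24 ≤ 26, yield 5·7 + 2·10 = 55.
5×A, 1×G, 1×N, and 1×Y: area 26 ≤ 26, yield 5·7 + 1·10 + 1·6 + 1·3 = 54.
Best is 55.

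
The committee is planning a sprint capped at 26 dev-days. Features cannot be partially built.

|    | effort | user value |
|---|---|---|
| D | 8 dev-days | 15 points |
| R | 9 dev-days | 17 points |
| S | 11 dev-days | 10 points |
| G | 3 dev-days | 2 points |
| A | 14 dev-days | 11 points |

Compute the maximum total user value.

34

Treat it as a binary knapsack problem.
Take D, R, and G: effort 8 + 9 + 3 = 20 ≤ 26, user value 15 + 17 + 2 = 34.
No other feasible combination does better.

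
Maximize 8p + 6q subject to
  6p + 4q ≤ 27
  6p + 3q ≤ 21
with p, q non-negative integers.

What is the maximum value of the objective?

(p,q)=(1,5) is feasible, giving 38.
(p,q)=(0,6) is feasible, giving 36.
(p,q)=(1,4) is feasible, giving 32.
No feasible integer point exceeds 38.

38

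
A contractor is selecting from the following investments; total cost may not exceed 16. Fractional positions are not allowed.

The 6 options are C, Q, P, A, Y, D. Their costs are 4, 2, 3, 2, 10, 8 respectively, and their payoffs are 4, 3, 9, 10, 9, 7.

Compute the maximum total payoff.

Q + P + A + D: cost 2 + 3 + 2 + 8 = 15 ≤ 16, payoff 3 + 9 + 10 + 7 = 29.
P + A + Y: cost 3 + 2 + 10 = 15 ≤ 16, payoff 9 + 10 + 9 = 28.
C + Q + P + A: cost 4 + 2 + 3 + 2 = 11 ≤ 16, payoff 4 + 3 + 9 + 10 = 26.
Best is Q, P, A, and D with total payoff 29.

29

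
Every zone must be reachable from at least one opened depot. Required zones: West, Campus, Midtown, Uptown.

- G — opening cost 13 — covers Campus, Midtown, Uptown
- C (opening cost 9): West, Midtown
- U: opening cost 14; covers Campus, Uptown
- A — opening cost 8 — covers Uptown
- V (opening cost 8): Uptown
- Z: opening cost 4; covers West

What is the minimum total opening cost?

17

This is a weighted set-cover instance.
Choose G and Z: together they cover West, Campus, Midtown, Uptown — every zone.
Total opening cost: 13 + 4 = 17.
No cover costs less than 17.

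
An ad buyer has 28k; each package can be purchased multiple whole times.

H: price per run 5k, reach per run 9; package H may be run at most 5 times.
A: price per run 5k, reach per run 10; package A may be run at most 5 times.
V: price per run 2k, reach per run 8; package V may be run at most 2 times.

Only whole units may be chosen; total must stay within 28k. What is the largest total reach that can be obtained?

58

V has the best ratio (8/2); taking only V gives at most 2×8 = 16 (stopped by the supply cap of 2).
Mixing does better — 5×A and 1×V: price 27 ≤ 28, reach 5·10 + 1·8 = 58.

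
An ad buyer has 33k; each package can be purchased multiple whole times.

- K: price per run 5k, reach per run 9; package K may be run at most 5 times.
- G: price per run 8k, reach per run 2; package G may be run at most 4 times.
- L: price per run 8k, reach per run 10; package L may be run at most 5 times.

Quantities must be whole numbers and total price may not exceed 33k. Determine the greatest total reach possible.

55

Take 5×K and 1×L: price 33 ≤ 33, reach 5·9 + 1·10 = 55.
K has the best ratio (9/5) and is taken to its limit of 5; remaining capacity is filled optimally with the others.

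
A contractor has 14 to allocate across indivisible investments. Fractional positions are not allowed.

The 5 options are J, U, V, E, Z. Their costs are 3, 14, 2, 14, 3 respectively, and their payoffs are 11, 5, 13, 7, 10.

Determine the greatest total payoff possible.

34

Allowing fractional choices, the relaxed optimum would be about 37.0, but investments are indivisible.
J + V: cost 3 + 2 = 5 ≤ 14, payoff 11 + 13 = 24.
J + V + Z: cost 3 + 2 + 3 = 8 ≤ 14, payoff 11 + 13 + 10 = 34.
V + Z: cost 2 + 3 = 5 ≤ 14, payoff 13 + 10 = 23.
Best is J, V, and Z with total payoff 34.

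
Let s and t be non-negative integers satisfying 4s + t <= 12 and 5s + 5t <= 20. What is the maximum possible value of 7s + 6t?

26

The continuous relaxation peaks at (2.67, 1.33) with value 26.67; rounding to a feasible lattice point costs some objective.
(s,t)=(2,2): 4·2+1·2=10≤12, 5·2+5·2=20≤20, objective 26.
(s,t)=(1,3): 4·1+1·3=7≤12, 5·1+5·3=20≤20, objective 25.
(s,t)=(3,0): 4·3+1·0=12≤12, 5·3+5·0=15≤20, objective 21.
No feasible integer point exceeds 26.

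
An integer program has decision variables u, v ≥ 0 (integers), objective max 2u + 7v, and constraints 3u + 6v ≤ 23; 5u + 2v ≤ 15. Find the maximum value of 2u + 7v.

Relaxing integrality, the LP optimum is 26.83 at (u,v) = (0, 3.83), which is not an integer point.
(u,v)=(1,3): 3·1+6·3=21≤23, 5·1+2·3=11≤15, objective 23.
(u,v)=(0,3): 3·0+6·3=18≤23, 5·0+2·3=6≤15, objective 21.
(u,v)=(2,2): 3·2+6·2=18≤23, 5·2+2·2=14≤15, objective 18.
The best lattice point is (1,3), giving 23.

23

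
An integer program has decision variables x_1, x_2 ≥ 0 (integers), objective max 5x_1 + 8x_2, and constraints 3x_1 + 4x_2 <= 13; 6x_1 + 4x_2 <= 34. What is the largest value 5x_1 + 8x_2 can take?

24

(x_1,x_2)=(0,3): 3·0+4·3=12≤13, 6·0+4·3=12≤34, objective 24.
(x_1,x_2)=(1,2): 3·1+4·2=11≤13, 6·1+4·2=14≤34, objective 21.
(x_1,x_2)=(0,2): 3·0+4·2=8≤13, 6·0+4·2=8≤34, objective 16.
The best lattice point is (0,3), giving 24.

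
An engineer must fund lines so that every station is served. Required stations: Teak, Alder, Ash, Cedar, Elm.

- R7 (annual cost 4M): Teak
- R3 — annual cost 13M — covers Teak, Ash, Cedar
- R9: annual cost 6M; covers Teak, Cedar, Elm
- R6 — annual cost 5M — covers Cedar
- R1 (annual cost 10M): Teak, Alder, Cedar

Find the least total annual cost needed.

This is a weighted set-cover instance.
Choose R3, R9, and R1: together they cover Teak, Alder, Ash, Cedar, Elm — every station.
Total annual cost: 13 + 6 + 10 = 29.
No cover costs less than 29.

29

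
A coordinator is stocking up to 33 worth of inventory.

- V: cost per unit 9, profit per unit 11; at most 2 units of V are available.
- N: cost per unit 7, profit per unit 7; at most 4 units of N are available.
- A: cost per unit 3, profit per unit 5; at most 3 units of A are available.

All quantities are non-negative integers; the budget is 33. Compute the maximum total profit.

40

Take 1×V, 2×N, and 3×A: cost 32 ≤ 33, profit 1·11 + 2·7 + 3·5 = 40.
A has the best ratio (5/3) and is taken to its limit of 3; remaining capacity is filled optimally with the others.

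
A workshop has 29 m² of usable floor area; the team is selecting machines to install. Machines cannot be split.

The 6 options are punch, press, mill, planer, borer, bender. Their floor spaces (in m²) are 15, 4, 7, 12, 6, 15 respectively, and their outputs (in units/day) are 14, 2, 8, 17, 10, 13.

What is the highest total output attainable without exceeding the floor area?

This is an integer program with binary decision variables.
Take press, mill, planer, and borer: floor space 4 + 7 + 12 + 6 = 29 ≤ 29, output 2 + 8 + 17 + 10 = 37.
No other feasible combination does better.

37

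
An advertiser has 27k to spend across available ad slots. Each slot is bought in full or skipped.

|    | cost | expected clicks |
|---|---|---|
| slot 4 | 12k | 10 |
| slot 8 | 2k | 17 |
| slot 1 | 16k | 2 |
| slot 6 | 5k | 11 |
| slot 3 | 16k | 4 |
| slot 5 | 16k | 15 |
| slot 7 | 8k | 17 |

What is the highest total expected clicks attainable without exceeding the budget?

55

Take slot 4, slot 8, slot 6, and slot 7: cost 12 + 2 + 5 + 8 = 27 ≤ 27, expected clicks 10 + 17 + 11 + 17 = 55.
No other feasible combination does better.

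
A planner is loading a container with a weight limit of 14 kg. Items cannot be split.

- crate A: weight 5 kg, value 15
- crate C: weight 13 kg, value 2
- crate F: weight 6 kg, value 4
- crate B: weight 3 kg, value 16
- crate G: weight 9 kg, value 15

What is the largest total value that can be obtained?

Allowing fractional choices, the relaxed optimum would be about 41.0, but items are indivisible.
crate A + crate B: weight 5 + 3 = 8 ≤ 14, value 15 + 16 = 31.
crate A + crate F + crate B: weight 5 + 6 + 3 = 14 ≤ 14, value 15 + 4 + 16 = 35.
crate B + crate G: weight 3 + 9 = 12 ≤ 14, value 16 + 15 = 31.
Best is crate A, crate F, and crate B with total value 35.

35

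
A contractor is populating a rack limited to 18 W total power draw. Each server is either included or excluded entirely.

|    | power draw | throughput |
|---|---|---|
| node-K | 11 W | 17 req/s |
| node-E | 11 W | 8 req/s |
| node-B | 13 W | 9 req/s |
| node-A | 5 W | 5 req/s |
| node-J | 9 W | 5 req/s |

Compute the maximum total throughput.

22

Allowing fractional choices, the relaxed optimum would be about 23.5, but servers are indivisible.
node-K + node-A: power draw 11 + 5 = 16 ≤ 18, throughput 17 + 5 = 22.
node-K: power draw 11 ≤ 18, throughput 17.
Best is node-K and node-A with total throughput 22.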